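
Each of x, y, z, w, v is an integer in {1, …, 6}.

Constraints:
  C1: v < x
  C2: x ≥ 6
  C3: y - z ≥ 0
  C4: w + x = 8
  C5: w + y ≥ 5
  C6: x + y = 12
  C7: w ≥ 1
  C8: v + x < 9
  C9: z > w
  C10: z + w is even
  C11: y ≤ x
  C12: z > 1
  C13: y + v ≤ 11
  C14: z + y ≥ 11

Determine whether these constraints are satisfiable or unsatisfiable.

Satisfiable

The assignment x = 6, y = 6, z = 6, w = 2, v = 2 works:
  constraint 3 holds since y - z = 0.
  constraint 4 holds since w + x = 8.
The rest check out directly.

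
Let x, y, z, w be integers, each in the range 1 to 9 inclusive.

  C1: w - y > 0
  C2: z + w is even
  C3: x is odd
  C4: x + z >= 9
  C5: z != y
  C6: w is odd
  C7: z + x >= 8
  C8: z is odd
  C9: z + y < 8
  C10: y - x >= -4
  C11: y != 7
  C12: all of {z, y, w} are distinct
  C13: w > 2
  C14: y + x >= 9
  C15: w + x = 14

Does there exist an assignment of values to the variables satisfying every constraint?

Setting (x, y, z, w) = (7, 4, 3, 7) satisfies everything: constraint 1: w - y = 3; constraint 4: x + z = 10, and the others follow.

Satisfiable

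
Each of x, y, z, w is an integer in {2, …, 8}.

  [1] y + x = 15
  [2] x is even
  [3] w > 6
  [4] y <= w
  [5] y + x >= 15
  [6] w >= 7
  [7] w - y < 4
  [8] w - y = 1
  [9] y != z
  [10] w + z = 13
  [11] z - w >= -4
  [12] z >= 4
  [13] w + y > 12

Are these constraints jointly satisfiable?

Satisfiable

One satisfying assignment is x = 8, y = 7, z = 5, w = 8.
For the less obvious constraints — constraint 1: y + x = 15; constraint 5: y + x = 15; constraint 7: w - y = 1 — and the others hold by inspection.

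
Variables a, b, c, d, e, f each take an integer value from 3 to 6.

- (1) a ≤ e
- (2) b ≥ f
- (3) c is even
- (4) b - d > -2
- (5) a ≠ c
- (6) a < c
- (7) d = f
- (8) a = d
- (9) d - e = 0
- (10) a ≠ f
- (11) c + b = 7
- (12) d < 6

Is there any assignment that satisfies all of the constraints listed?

From constraints 7 and 8, a = d = f, so a = f. But constraint 10 says a ≠ f. Contradiction.

Unsatisfiable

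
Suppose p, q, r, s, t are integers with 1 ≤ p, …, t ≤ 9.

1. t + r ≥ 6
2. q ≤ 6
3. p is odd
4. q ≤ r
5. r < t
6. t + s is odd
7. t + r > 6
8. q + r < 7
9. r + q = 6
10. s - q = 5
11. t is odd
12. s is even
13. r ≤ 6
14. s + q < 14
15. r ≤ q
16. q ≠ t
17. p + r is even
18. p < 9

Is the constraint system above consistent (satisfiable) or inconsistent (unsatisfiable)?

Take p = 3, q = 3, r = 3, s = 8, t = 5. Then constraint 1: t + r = 8; constraint 7: t + r = 8, and every other listed constraint is also met.

Satisfiable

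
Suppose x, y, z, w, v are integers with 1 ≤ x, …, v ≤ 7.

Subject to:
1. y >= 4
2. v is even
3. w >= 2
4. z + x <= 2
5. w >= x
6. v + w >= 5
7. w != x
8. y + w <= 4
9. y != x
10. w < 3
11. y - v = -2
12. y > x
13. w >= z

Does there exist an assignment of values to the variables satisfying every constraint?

From constraint 1: y ≥ 4. From constraint 3: w ≥ 2. Hence y + w ≥ 6. But constraint 8 requires y + w ≤ 4, and 4 < 6. Contradiction.

Unsatisfiable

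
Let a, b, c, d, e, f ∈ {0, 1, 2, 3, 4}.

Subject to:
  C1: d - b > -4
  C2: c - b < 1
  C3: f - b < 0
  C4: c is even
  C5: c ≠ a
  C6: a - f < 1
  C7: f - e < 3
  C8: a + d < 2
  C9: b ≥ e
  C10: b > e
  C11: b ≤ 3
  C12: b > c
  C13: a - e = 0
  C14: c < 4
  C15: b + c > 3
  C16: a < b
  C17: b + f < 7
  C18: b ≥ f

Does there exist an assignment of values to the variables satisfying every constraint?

Satisfiable

Setting (a, b, c, d, e, f) = (0, 3, 2, 1, 0, 2) satisfies everything: constraint 1: d - b = -2; constraint 2: c - b = -1, and the others follow.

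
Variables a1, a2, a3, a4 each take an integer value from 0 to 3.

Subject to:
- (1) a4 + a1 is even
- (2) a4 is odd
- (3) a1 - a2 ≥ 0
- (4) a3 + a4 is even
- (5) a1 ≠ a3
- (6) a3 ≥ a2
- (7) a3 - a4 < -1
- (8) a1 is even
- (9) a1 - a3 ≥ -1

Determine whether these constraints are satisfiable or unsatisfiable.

Constraint 2 makes a4 odd and constraint 8 makes a1 even, so a4 + a1 must be odd. Constraint 1 says a4 + a1 is even — contradiction.

Unsatisfiable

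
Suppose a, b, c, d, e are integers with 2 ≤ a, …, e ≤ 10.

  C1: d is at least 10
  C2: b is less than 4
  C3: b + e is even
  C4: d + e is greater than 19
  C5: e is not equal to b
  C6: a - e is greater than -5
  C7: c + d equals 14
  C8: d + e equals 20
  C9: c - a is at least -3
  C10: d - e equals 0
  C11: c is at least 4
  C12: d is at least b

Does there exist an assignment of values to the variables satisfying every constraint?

Try a = 6, b = 2, c = 4, d = 10, e = 10.
Check constraint 4: d + e = 20; constraint 6: a - e = -4; constraint 7: c + d = 14. The remaining constraints are straightforward to verify.

Satisfiable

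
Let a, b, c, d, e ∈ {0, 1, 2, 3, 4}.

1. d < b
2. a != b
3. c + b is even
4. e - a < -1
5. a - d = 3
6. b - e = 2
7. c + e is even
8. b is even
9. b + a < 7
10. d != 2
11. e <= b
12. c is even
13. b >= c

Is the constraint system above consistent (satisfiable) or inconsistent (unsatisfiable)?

The assignment a = 3, b = 2, c = 0, d = 0, e = 0 works:
  constraint 4 holds since e - a = -3.
  constraint 5 holds since a - d = 3.
  constraint 6 holds since b - e = 2.
The rest check out directly.

Satisfiable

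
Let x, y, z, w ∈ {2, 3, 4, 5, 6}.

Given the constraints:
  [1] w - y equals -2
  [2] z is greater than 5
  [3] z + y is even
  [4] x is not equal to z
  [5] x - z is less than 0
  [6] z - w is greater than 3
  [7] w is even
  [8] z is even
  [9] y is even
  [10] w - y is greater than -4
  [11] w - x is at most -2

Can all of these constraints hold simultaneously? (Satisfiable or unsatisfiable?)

Take x = 4, y = 4, z = 6, w = 2. Then constraint 1: w - y = -2; constraint 5: x - z = -2, and every other listed constraint is also met.

Satisfiable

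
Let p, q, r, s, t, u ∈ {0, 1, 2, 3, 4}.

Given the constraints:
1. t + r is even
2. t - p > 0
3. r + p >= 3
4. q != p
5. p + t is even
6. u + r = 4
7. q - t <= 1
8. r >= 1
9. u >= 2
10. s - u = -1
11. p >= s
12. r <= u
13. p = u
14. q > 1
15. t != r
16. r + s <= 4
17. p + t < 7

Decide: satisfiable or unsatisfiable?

Satisfiable

Try p = 2, q = 4, r = 2, s = 1, t = 4, u = 2.
Check constraint 2: t - p = 2; constraint 3: r + p = 4; constraint 6: u + r = 4. The remaining constraints are straightforward to verify.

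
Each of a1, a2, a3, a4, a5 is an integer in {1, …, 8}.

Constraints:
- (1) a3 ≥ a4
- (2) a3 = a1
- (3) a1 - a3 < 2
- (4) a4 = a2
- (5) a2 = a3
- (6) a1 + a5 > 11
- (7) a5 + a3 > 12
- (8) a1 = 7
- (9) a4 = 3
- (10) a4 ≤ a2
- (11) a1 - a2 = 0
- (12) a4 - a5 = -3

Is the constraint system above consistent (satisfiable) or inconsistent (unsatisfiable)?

Constraint 9 fixes a4 = 3 and constraint 8 fixes a1 = 7. Constraints 2, 4, and 5 give a4 = a2 = a3 = a1, so a4 = a1. But 3 ≠ 7 — contradiction.

Unsatisfiable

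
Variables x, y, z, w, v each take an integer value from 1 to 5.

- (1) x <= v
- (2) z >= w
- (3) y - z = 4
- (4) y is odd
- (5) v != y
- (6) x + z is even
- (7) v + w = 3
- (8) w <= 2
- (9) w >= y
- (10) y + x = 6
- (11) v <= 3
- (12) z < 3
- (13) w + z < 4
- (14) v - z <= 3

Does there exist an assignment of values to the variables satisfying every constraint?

From constraints 8 and 9: y ≤ w ≤ 2. From constraints 1 and 11: x ≤ v ≤ 3. Hence y + x ≤ 5. But constraint 10 requires y + x = 6, and 6 > 5. Contradiction.

Unsatisfiable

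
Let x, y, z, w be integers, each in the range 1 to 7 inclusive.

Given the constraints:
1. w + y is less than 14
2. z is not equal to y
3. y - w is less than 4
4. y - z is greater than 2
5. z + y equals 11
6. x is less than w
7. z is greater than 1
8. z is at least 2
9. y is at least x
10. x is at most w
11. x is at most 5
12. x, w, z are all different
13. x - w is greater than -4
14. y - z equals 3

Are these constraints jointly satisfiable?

One satisfying assignment is x = 3, y = 7, z = 4, w = 6.
For the less obvious constraints — constraint 1: w + y = 13; constraint 3: y - w = 1 — and the others hold by inspection.

Satisfiable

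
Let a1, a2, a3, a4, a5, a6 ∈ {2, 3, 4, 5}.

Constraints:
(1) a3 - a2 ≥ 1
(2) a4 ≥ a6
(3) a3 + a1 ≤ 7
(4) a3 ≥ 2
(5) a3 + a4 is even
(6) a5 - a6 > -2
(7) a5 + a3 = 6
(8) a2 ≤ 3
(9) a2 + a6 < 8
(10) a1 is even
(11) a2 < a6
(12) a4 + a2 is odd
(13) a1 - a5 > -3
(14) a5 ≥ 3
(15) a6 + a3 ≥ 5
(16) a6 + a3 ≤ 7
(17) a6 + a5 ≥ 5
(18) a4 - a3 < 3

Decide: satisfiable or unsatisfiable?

Satisfiable

The assignment a1 = 2, a2 = 2, a3 = 3, a4 = 5, a5 = 3, a6 = 4 works:
  constraint 1 holds since a3 - a2 = 1.
  constraint 3 holds since a3 + a1 = 5.
The rest check out directly.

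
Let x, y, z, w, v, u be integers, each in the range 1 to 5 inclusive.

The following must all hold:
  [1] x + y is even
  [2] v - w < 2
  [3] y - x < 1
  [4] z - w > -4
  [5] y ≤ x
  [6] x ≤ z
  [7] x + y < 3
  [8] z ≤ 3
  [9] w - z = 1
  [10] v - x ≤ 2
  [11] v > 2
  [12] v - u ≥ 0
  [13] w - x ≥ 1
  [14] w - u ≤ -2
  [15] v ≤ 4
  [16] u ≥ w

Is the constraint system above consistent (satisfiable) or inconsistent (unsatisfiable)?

Unsatisfiable

Constraints 10, 12, 13, and 14 give w − x ≥ 1, x − v ≥ -2, v − u ≥ 0, u − w ≥ 2.
Adding all 4 inequalities: the left sides telescope to 0, and the right sides sum to 1 + (-2) + 0 + 2 = 1. So 0 ≥ 1, which is false.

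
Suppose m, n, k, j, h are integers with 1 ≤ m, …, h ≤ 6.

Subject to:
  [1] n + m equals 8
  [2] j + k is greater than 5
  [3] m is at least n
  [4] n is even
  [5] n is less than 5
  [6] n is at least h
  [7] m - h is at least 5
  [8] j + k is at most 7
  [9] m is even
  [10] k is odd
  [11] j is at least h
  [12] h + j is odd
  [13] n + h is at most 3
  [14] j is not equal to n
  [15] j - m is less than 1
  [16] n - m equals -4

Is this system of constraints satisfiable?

Satisfiable

The assignment m = 6, n = 2, k = 1, j = 6, h = 1 works:
  constraint 1 holds since n + m = 8.
  constraint 2 holds since j + k = 7.
The rest check out directly.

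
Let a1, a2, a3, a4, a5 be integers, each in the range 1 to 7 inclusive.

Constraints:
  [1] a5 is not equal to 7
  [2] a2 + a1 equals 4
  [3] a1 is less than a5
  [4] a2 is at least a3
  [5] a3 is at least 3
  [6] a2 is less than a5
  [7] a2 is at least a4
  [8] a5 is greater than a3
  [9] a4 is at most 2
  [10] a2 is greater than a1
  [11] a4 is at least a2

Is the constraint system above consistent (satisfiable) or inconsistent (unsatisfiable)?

Unsatisfiable

From constraints 4 and 5: a2 ≥ a3 and a3 ≥ 3, so a2 ≥ 3. From constraints 9 and 11: a2 ≤ a4 and a4 ≤ 2, so a2 ≤ 2. But 2 < 3, so no value of a2 works.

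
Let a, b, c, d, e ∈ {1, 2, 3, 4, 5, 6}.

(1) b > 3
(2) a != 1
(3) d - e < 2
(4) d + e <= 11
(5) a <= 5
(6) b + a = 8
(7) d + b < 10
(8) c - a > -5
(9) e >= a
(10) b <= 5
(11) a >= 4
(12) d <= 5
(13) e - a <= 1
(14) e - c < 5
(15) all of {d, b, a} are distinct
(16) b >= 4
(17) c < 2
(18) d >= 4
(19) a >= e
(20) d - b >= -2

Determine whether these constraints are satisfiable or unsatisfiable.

Unsatisfiable

Constraints 5, 10, 11, 12, 16, and 18 confine each of d, b, a to the 2 values {4, 5}.
Constraint 15 requires all 3 of them to be distinct, but only 2 values are available — impossible by the pigeonhole principle.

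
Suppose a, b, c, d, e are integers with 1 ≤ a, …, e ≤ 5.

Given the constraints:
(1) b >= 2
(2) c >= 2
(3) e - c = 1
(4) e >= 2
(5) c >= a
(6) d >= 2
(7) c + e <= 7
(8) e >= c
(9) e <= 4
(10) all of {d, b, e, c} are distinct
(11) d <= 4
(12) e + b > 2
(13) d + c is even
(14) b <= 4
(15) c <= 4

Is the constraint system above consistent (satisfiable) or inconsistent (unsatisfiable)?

Constraints 1, 2, 4, 6, 9, 11, 14, and 15 confine each of d, b, e, c to the 3 values {2, …, 4}.
Constraint 10 requires all 4 of them to be distinct, but only 3 values are available — impossible by the pigeonhole principle.

Unsatisfiable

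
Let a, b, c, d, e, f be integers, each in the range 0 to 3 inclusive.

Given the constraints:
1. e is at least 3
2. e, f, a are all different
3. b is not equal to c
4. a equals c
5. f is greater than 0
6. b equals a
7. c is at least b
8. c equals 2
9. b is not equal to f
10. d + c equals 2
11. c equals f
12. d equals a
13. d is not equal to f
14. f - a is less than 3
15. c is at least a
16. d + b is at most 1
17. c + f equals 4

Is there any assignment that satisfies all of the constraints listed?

From constraints 4, 11, and 12, d = a = c = f, so d = f. But constraint 13 says d ≠ f. Contradiction.

Unsatisfiable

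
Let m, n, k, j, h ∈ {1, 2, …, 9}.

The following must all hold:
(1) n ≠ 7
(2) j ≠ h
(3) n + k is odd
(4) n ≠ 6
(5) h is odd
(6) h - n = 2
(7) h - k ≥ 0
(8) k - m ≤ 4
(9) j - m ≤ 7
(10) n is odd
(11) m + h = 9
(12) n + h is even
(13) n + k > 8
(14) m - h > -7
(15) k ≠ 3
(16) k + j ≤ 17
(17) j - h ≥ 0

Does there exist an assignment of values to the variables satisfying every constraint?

Try m = 2, n = 5, k = 6, j = 9, h = 7.
Check constraint 6: h - n = 2; constraint 7: h - k = 1; constraint 8: k - m = 4. The remaining constraints are straightforward to verify.

Satisfiable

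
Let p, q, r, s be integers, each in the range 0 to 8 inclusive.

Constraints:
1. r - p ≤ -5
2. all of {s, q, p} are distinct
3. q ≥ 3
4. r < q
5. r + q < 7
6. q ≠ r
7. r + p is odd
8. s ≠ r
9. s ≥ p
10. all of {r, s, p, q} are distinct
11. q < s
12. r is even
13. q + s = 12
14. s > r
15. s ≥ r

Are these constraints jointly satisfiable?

Satisfiable

Try p = 7, q = 4, r = 2, s = 8.
Check constraint 1: r - p = -5; constraint 5: r + q = 6; constraint 13: q + s = 12. The remaining constraints are straightforward to verify.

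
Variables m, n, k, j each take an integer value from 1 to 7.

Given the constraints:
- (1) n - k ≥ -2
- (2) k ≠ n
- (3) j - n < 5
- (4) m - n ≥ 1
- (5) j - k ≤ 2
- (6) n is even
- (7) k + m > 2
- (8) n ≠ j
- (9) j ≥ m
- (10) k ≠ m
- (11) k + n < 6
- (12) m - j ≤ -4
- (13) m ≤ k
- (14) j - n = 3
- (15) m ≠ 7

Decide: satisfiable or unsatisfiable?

Constraints 1, 4, 5, and 12 give j − m ≥ 4, m − n ≥ 1, n − k ≥ -2, k − j ≥ -2.
Adding all 4 inequalities: the left sides telescope to 0, and the right sides sum to 4 + 1 + (-2) + (-2) = 1. So 0 ≥ 1, which is false.

Unsatisfiable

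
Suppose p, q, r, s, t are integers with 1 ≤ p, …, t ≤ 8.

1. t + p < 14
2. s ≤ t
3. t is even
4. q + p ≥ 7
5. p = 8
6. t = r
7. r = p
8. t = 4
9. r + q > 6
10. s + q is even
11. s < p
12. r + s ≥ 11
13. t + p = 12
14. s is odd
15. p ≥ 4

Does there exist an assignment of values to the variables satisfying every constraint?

Unsatisfiable

Constraint 8 fixes t = 4 and constraint 5 fixes p = 8. Constraints 6 and 7 give t = r = p, so t = p. But 4 ≠ 8 — contradiction.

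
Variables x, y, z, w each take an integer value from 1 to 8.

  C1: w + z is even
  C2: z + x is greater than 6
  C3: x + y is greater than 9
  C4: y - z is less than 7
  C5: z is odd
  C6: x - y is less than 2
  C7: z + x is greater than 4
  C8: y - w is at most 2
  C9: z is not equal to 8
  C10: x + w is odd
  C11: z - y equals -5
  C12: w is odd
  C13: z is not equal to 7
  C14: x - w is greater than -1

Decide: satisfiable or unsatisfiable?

Satisfiable

Setting (x, y, z, w) = (6, 6, 1, 5) satisfies everything: constraint 2: z + x = 7; constraint 3: x + y = 12, and the others follow.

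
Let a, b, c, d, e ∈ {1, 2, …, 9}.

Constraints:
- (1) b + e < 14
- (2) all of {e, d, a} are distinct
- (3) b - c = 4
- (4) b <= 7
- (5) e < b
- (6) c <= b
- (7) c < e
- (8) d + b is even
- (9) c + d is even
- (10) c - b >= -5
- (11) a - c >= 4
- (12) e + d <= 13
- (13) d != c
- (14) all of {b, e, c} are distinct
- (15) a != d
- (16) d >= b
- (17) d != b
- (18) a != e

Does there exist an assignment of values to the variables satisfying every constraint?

Satisfiable

One satisfying assignment is a = 9, b = 6, c = 2, d = 8, e = 5.
For the less obvious constraints — constraint 1: b + e = 11; constraint 3: b - c = 4; constraint 10: c - b = -4 — and the others hold by inspection.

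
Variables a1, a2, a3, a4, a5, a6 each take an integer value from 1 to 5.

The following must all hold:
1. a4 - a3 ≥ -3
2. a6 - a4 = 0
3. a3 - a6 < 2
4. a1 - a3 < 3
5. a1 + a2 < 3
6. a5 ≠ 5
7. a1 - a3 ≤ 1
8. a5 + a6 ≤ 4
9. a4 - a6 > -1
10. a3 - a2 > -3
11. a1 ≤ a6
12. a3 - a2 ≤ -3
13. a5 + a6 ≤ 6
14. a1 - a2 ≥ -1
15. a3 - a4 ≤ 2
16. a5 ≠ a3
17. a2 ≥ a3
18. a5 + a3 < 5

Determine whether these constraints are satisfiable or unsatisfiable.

Constraints 7, 12, and 14 give a1 − a2 ≥ -1, a2 − a3 ≥ 3, a3 − a1 ≥ -1.
Adding all 3 inequalities: the left sides telescope to 0, and the right sides sum to (-1) + 3 + (-1) = 1. So 0 ≥ 1, which is false.

Unsatisfiable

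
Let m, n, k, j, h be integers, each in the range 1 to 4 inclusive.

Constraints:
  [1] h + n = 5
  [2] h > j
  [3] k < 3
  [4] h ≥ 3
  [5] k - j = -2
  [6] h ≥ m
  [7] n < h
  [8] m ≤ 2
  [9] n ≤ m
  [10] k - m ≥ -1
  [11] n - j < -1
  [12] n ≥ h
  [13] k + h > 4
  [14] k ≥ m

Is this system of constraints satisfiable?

From constraints 4 and 12: n ≥ h and h ≥ 3, so n ≥ 3. From constraints 8 and 9: n ≤ m and m ≤ 2, so n ≤ 2. But 2 < 3, so no value of n works.

Unsatisfiable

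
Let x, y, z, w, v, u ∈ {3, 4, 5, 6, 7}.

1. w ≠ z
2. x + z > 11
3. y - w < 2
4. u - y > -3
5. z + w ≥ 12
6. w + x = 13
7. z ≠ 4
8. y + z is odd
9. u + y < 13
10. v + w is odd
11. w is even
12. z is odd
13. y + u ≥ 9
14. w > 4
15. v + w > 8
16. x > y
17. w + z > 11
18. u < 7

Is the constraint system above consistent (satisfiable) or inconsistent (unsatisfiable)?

Satisfiable

Setting (x, y, z, w, v, u) = (7, 6, 7, 6, 5, 6) satisfies everything: constraint 2: x + z = 14; constraint 3: y - w = 0; constraint 4: u - y = 0, and the others follow.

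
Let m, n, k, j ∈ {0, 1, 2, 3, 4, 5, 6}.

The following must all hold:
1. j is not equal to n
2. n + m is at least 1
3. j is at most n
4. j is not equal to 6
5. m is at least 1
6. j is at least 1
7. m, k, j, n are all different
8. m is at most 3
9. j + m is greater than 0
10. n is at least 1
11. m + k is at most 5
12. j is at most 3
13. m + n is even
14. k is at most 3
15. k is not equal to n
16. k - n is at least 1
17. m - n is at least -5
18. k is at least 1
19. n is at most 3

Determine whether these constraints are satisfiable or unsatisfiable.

Unsatisfiable

Constraints 5, 6, 8, 10, 12, 14, 18, and 19 confine each of m, k, j, n to the 3 values {1, …, 3}.
Constraint 7 requires all 4 of them to be distinct, but only 3 values are available — impossible by the pigeonhole principle.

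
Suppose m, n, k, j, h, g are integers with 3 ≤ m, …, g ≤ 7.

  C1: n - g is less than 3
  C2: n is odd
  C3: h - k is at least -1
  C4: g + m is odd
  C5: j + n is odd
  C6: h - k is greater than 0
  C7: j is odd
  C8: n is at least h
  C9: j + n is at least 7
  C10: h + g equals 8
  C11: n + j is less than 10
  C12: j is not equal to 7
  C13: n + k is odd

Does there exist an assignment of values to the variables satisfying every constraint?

Constraint 7 makes j odd and constraint 2 makes n odd, so j + n must be even. Constraint 5 says j + n is odd — contradiction.

Unsatisfiable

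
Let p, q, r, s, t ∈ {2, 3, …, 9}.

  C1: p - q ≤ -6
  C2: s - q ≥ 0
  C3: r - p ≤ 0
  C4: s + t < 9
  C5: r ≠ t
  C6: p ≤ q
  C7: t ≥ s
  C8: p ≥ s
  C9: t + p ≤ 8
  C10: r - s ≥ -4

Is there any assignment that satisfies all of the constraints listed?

Unsatisfiable

Constraints 1, 2, 3, and 10 give r − s ≥ -4, s − q ≥ 0, q − p ≥ 6, p − r ≥ 0.
Adding all 4 inequalities: the left sides telescope to 0, and the right sides sum to (-4) + 0 + 6 + 0 = 2. So 0 ≥ 2, which is false.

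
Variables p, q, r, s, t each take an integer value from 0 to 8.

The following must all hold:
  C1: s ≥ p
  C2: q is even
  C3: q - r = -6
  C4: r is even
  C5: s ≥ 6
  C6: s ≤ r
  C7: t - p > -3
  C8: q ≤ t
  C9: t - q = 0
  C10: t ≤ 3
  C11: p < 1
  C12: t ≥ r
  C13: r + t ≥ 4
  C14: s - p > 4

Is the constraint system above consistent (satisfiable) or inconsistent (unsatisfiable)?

Unsatisfiable

From constraints 5 and 6: r ≥ s and s ≥ 6, so r ≥ 6. From constraints 10 and 12: r ≤ t and t ≤ 3, so r ≤ 3. But 3 < 6, so no value of r works.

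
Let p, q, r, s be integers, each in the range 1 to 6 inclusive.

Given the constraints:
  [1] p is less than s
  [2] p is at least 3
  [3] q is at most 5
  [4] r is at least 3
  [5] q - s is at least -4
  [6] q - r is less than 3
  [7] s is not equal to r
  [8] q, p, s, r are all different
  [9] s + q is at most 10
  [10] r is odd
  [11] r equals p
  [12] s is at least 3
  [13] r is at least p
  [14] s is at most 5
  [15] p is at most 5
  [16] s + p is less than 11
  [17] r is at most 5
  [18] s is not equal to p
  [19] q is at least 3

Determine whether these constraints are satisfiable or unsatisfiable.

Unsatisfiable

Constraints 2, 3, 4, 12, 14, 15, 17, and 19 confine each of q, p, s, r to the 3 values {3, …, 5}.
Constraint 8 requires all 4 of them to be distinct, but only 3 values are available — impossible by the pigeonhole principle.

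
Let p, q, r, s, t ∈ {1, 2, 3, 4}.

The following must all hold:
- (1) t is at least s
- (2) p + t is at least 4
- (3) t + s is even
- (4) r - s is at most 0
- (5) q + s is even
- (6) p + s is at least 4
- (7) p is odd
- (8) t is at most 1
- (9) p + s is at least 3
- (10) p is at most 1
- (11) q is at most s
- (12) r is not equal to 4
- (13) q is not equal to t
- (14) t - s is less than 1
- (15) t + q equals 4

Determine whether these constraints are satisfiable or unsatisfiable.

Unsatisfiable

From constraint 10: p ≤ 1. From constraints 1 and 8: s ≤ t ≤ 1. Hence p + s ≤ 2. But constraint 6 requires p + s ≥ 4, and 4 > 2. Contradiction.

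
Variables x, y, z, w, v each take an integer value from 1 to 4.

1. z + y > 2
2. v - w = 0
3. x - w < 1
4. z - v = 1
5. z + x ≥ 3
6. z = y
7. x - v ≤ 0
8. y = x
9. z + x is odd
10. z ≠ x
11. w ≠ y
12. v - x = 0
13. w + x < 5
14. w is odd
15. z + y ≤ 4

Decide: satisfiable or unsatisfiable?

From constraints 6 and 8, z = y = x, so z = x. But constraint 10 says z ≠ x. Contradiction.

Unsatisfiable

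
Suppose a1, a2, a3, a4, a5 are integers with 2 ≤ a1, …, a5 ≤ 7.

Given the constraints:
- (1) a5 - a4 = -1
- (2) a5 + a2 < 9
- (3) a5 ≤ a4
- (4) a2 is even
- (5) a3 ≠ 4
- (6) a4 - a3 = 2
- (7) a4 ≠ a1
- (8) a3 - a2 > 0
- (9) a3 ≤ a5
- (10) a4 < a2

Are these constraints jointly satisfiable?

Constraints 3, 8, 9, and 10 give a4 < a2, a2 < a3, a3 ≤ a5, a5 ≤ a4. Chaining: a4 < a2 < a3 ≤ a5 ≤ a4, which forces a4 < a4 — impossible.

Unsatisfiable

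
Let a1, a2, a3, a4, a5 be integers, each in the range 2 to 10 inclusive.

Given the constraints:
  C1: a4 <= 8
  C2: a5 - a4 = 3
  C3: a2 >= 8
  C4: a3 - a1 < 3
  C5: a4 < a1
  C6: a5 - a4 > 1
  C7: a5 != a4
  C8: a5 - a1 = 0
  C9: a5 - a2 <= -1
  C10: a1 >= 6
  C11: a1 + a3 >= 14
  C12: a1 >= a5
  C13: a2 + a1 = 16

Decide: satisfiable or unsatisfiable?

Satisfiable

Take a1 = 7, a2 = 9, a3 = 8, a4 = 4, a5 = 7. Then constraint 2: a5 - a4 = 3; constraint 4: a3 - a1 = 1; constraint 6: a5 - a4 = 3, and every other listed constraint is also met.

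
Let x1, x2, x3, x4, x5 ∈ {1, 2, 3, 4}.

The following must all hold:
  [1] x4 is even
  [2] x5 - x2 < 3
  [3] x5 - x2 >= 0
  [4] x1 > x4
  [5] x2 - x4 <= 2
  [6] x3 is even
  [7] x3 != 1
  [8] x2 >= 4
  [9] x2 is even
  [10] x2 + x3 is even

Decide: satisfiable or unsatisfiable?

Take x1 = 4, x2 = 4, x3 = 4, x4 = 2, x5 = 4. Then constraint 2: x5 - x2 = 0; constraint 3: x5 - x2 = 0, and every other listed constraint is also met.

Satisfiable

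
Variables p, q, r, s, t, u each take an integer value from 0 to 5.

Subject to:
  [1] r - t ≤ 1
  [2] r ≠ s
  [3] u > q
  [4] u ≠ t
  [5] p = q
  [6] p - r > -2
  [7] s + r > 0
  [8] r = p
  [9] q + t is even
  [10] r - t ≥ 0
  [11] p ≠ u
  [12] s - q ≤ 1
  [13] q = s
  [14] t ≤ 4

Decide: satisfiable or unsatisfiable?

Unsatisfiable

From constraints 5, 8, and 13, r = p = q = s, so r = s. But constraint 2 says r ≠ s. Contradiction.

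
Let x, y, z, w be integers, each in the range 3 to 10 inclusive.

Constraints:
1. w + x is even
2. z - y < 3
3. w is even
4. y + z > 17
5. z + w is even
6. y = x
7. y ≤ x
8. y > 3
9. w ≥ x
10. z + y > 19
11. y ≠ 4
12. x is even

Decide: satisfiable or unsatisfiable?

Satisfiable

Setting (x, y, z, w) = (10, 10, 10, 10) satisfies everything: constraint 2: z - y = 0; constraint 4: y + z = 20; constraint 10: z + y = 20, and the others follow.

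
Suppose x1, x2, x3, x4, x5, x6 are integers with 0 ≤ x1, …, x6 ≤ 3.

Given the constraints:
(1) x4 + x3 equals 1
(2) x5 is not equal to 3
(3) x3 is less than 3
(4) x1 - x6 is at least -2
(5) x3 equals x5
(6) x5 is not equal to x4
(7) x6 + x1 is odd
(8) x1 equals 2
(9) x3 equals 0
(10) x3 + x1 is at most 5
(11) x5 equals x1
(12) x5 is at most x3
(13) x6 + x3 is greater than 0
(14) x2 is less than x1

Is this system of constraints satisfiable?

Unsatisfiable

Constraint 9 fixes x3 = 0 and constraint 8 fixes x1 = 2. Constraints 5 and 11 give x3 = x5 = x1, so x3 = x1. But 0 ≠ 2 — contradiction.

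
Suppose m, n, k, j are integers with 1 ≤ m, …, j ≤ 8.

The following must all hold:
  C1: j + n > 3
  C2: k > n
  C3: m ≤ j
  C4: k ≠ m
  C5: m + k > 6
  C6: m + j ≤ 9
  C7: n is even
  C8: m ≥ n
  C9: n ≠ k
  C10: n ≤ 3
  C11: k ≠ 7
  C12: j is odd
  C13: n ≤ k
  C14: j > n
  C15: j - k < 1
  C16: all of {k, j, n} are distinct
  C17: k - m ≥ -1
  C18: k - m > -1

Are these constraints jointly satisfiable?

The assignment m = 3, n = 2, k = 4, j = 3 works:
  constraint 1 holds since j + n = 5.
  constraint 5 holds since m + k = 7.
The rest check out directly.

Satisfiable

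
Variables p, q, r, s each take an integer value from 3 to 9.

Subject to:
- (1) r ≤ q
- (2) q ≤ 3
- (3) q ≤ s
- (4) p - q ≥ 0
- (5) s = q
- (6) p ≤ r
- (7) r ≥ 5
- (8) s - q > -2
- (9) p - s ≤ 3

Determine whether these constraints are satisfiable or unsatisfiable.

Unsatisfiable

From constraints 1 and 7: q ≥ r and r ≥ 5, so q ≥ 5. From constraint 2: q ≤ 3. But 3 < 5, so no value of q works.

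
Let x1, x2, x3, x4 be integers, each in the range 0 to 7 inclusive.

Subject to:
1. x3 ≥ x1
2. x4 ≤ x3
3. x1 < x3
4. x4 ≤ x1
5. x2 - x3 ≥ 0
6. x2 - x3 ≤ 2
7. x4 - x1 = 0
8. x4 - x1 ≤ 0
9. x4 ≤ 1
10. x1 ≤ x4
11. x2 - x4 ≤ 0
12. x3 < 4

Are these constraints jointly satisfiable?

Unsatisfiable

Constraints 3, 5, 8, and 11 give x1 < x3, x3 ≤ x2, x2 ≤ x4, x4 ≤ x1. Chaining: x1 < x3 ≤ x2 ≤ x4 ≤ x1, which forces x1 < x1 — impossible.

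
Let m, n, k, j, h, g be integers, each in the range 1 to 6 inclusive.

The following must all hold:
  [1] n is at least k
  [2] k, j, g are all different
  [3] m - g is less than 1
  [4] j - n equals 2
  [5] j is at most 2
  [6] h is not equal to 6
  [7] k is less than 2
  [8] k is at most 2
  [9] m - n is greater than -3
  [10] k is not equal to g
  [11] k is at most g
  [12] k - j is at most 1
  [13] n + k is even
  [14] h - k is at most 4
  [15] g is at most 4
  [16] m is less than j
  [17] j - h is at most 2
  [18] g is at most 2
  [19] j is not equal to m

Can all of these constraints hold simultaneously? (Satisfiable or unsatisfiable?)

Unsatisfiable

Constraints 5, 8, and 18 confine each of k, j, g to the 2 values {1, 2} (the domain already gives each ≥ 1).
Constraint 2 requires all 3 of them to be distinct, but only 2 values are available — impossible by the pigeonhole principle.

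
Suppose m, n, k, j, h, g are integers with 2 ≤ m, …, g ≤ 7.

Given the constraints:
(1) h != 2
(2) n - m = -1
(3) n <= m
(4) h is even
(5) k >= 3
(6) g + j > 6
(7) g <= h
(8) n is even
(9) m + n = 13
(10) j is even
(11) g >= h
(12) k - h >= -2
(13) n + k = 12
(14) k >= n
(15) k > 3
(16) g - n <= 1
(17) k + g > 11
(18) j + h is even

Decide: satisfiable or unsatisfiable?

Satisfiable

Try m = 7, n = 6, k = 6, j = 2, h = 6, g = 6.
Check constraint 2: n - m = -1; constraint 6: g + j = 8; constraint 9: m + n = 13. The remaining constraints are straightforward to verify.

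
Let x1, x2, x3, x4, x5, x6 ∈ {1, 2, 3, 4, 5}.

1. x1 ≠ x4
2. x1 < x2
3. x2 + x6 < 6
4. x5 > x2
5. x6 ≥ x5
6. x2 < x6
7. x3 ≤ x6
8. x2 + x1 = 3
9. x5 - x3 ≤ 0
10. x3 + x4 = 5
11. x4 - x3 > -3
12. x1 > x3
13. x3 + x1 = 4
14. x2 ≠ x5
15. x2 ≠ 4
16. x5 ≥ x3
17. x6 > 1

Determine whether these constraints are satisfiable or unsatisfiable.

Constraints 2, 4, 9, and 12 give x5 ≤ x3, x3 < x1, x1 < x2, x2 < x5. Chaining: x5 ≤ x3 < x1 < x2 < x5, which forces x5 < x5 — impossible.

Unsatisfiable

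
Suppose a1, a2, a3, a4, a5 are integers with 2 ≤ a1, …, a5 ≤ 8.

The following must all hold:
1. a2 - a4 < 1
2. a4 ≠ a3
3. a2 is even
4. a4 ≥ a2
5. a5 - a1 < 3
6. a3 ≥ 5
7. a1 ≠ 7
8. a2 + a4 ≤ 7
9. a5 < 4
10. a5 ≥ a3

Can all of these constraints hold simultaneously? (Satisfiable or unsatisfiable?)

From constraints 6 and 10: a5 ≥ a3 and a3 ≥ 5, so a5 ≥ 5. From constraint 9: a5 ≤ 3. But 3 < 5, so no value of a5 works.

Unsatisfiable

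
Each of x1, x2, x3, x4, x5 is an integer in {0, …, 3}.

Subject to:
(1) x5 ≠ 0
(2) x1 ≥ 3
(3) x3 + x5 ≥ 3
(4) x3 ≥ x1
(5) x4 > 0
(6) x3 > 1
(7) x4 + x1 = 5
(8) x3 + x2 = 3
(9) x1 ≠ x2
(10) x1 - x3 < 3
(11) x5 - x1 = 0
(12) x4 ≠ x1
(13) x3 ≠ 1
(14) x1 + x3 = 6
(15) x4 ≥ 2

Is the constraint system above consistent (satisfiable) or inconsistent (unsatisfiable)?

Satisfiable

One satisfying assignment is x1 = 3, x2 = 0, x3 = 3, x4 = 2, x5 = 3.
For the less obvious constraints — constraint 3: x3 + x5 = 6; constraint 7: x4 + x1 = 5; constraint 8: x3 + x2 = 3 — and the others hold by inspection.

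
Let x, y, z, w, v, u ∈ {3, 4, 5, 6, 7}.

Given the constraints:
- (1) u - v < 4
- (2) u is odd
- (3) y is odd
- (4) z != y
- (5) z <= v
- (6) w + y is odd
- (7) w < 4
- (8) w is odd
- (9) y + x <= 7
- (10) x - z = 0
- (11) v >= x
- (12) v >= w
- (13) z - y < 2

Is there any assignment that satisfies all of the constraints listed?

Unsatisfiable

Constraint 8 makes w odd and constraint 3 makes y odd, so w + y must be even. Constraint 6 says w + y is odd — contradiction.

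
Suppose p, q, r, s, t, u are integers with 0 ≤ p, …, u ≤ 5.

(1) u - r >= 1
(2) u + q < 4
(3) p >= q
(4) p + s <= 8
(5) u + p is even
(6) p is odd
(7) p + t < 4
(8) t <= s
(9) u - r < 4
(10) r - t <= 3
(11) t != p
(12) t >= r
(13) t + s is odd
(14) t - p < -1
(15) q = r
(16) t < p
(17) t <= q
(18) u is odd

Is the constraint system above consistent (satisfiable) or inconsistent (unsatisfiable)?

One satisfying assignment is p = 3, q = 0, r = 0, s = 3, t = 0, u = 3.
For the less obvious constraints — constraint 1: u - r = 3; constraint 2: u + q = 3; constraint 4: p + s = 6 — and the others hold by inspection.

Satisfiable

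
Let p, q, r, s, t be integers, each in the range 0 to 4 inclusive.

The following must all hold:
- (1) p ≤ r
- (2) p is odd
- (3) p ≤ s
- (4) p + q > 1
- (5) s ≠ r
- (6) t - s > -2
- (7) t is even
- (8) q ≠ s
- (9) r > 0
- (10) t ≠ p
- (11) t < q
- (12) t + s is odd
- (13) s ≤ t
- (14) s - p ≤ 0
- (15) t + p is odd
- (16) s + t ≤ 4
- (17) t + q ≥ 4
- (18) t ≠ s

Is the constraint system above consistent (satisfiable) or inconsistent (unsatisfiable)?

Satisfiable

One satisfying assignment is p = 1, q = 3, r = 2, s = 1, t = 2.
For the less obvious constraints — constraint 4: p + q = 4; constraint 6: t - s = 1 — and the others hold by inspection.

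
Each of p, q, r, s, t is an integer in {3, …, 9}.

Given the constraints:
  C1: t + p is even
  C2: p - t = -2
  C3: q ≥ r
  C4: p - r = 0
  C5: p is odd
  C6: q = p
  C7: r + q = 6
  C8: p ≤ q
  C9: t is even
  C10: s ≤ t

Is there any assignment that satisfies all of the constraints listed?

Unsatisfiable

Constraint 9 makes t even and constraint 5 makes p odd, so t + p must be odd. Constraint 1 says t + p is even — contradiction.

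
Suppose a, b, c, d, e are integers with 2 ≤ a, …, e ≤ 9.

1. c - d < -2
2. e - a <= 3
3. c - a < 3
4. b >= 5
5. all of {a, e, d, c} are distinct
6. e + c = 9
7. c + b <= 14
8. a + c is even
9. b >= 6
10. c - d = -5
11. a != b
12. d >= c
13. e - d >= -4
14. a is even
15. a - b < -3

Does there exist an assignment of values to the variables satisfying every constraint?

The assignment a = 2, b = 7, c = 4, d = 9, e = 5 works:
  constraint 1 holds since c - d = -5.
  constraint 2 holds since e - a = 3.
The rest check out directly.

Satisfiable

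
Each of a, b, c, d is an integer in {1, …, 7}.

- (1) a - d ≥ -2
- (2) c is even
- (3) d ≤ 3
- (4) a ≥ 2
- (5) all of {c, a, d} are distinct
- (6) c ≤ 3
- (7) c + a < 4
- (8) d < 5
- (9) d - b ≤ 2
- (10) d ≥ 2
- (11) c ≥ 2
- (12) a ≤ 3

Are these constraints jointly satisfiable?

Unsatisfiable

Constraints 3, 4, 6, 10, 11, and 12 confine each of c, a, d to the 2 values {2, 3}.
Constraint 5 requires all 3 of them to be distinct, but only 2 values are available — impossible by the pigeonhole principle.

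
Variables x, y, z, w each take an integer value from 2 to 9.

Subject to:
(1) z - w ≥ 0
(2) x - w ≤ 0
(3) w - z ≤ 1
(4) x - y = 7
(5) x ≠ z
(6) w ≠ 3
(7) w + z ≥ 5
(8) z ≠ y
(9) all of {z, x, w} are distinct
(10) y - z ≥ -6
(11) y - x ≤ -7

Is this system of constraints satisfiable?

Unsatisfiable

Constraints 1, 2, 10, and 11 give y − z ≥ -6, z − w ≥ 0, w − x ≥ 0, x − y ≥ 7.
Adding all 4 inequalities: the left sides telescope to 0, and the right sides sum to (-6) + 0 + 0 + 7 = 1. So 0 ≥ 1, which is false.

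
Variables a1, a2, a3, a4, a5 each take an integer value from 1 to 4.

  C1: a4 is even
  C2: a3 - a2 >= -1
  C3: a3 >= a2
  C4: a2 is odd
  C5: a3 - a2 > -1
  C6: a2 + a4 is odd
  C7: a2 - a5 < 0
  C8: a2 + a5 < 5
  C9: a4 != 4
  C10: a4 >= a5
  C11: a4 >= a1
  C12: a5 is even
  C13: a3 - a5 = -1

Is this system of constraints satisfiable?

Satisfiable

The assignment a1 = 2, a2 = 1, a3 = 1, a4 = 2, a5 = 2 works:
  constraint 2 holds since a3 - a2 = 0.
  constraint 5 holds since a3 - a2 = 0.
  constraint 7 holds since a2 - a5 = -1.
The rest check out directly.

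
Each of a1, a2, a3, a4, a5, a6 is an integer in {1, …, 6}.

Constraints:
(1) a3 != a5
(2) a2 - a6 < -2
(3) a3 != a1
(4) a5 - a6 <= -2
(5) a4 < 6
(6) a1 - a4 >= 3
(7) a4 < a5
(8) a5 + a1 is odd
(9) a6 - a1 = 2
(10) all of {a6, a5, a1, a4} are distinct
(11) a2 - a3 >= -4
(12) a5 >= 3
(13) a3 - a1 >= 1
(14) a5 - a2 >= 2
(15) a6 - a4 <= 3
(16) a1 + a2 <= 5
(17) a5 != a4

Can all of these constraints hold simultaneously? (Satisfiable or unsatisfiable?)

Constraints 4, 6, 11, 13, 14, and 15 give a6 − a5 ≥ 2, a5 − a2 ≥ 2, a2 − a3 ≥ -4, a3 − a1 ≥ 1, a1 − a4 ≥ 3, a4 − a6 ≥ -3.
Adding all 6 inequalities: the left sides telescope to 0, and the right sides sum to 2 + 2 + (-4) + 1 + 3 + (-3) = 1. So 0 ≥ 1, which is false.

Unsatisfiable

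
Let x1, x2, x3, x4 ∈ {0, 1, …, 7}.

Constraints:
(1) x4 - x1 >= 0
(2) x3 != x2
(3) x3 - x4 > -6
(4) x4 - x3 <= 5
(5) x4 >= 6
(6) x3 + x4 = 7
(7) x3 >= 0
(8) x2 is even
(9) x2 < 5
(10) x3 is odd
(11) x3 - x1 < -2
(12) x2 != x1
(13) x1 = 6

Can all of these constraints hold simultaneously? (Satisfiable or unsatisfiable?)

Setting (x1, x2, x3, x4) = (6, 2, 1, 6) satisfies everything: constraint 1: x4 - x1 = 0; constraint 3: x3 - x4 = -5, and the others follow.

Satisfiable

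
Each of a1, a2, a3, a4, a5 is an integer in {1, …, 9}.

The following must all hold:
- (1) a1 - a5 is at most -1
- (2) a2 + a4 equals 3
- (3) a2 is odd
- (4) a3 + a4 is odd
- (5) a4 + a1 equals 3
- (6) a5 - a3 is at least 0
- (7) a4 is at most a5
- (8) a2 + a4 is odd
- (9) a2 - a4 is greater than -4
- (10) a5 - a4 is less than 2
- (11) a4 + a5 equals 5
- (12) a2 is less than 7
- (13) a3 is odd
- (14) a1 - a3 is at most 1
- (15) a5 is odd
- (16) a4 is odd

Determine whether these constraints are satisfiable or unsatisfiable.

Constraint 13 makes a3 odd and constraint 16 makes a4 odd, so a3 + a4 must be even. Constraint 4 says a3 + a4 is odd — contradiction.

Unsatisfiable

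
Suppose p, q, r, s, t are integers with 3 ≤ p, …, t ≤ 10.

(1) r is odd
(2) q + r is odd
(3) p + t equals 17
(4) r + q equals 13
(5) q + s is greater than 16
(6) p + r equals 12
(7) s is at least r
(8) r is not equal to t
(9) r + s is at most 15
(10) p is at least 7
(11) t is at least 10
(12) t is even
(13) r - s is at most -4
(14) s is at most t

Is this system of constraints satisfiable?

Satisfiable

Setting (p, q, r, s, t) = (7, 8, 5, 10, 10) satisfies everything: constraint 3: p + t = 17; constraint 4: r + q = 13; constraint 5: q + s = 18, and the others follow.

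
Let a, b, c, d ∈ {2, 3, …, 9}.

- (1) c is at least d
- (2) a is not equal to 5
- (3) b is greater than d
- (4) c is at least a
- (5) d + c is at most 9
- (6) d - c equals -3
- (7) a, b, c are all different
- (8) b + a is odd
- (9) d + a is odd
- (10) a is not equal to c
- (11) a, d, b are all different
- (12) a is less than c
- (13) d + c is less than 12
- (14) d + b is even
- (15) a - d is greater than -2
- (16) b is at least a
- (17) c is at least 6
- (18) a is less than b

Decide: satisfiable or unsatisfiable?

The assignment a = 4, b = 9, c = 6, d = 3 works:
  constraint 5 holds since d + c = 9.
  constraint 6 holds since d - c = -3.
  constraint 13 holds since d + c = 9.
The rest check out directly.

Satisfiable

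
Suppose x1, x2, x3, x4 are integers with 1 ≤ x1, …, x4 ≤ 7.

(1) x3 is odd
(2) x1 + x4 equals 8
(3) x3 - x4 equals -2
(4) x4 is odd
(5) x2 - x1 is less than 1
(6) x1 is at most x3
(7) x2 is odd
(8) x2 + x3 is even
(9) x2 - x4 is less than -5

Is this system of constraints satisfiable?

Try x1 = 1, x2 = 1, x3 = 5, x4 = 7.
Check constraint 2: x1 + x4 = 8; constraint 3: x3 - x4 = -2; constraint 5: x2 - x1 = 0. The remaining constraints are straightforward to verify.

Satisfiable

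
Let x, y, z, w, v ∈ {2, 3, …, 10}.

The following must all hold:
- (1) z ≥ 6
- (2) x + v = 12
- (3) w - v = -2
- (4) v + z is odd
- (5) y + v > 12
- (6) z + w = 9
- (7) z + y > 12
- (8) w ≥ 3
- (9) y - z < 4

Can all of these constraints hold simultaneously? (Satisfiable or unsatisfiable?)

Satisfiable

Take x = 7, y = 8, z = 6, w = 3, v = 5. Then constraint 2: x + v = 12; constraint 3: w - v = -2, and every other listed constraint is also met.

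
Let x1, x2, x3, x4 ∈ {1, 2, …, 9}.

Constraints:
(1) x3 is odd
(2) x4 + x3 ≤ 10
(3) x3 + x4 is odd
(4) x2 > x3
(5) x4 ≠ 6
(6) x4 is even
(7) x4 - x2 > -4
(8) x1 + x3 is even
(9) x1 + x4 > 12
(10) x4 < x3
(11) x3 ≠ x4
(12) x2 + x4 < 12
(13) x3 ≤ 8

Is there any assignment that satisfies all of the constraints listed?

The assignment x1 = 9, x2 = 6, x3 = 5, x4 = 4 works:
  constraint 2 holds since x4 + x3 = 9.
  constraint 7 holds since x4 - x2 = -2.
The rest check out directly.

Satisfiable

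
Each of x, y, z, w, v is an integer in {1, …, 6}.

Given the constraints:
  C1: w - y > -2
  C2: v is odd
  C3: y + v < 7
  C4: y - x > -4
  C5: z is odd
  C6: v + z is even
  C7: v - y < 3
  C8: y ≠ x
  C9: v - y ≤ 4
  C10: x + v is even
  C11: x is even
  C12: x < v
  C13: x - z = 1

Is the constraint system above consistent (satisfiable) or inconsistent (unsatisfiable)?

Constraint 11 makes x even and constraint 2 makes v odd, so x + v must be odd. Constraint 10 says x + v is even — contradiction.

Unsatisfiable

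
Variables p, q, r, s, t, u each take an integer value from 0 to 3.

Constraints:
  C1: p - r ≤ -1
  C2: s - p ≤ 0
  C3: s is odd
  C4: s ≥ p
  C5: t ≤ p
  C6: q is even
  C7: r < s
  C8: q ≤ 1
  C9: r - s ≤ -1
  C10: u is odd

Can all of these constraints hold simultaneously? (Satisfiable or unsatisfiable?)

Constraints 1, 2, and 9 give p − s ≥ 0, s − r ≥ 1, r − p ≥ 1.
Adding all 3 inequalities: the left sides telescope to 0, and the right sides sum to 0 + 1 + 1 = 2. So 0 ≥ 2, which is false.

Unsatisfiable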